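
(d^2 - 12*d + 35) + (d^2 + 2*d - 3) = 2*d^2 - 10*d + 32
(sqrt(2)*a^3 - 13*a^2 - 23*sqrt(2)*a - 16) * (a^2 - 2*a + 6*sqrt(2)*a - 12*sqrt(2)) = sqrt(2)*a^5 - 2*sqrt(2)*a^4 - a^4 - 101*sqrt(2)*a^3 + 2*a^3 - 292*a^2 + 202*sqrt(2)*a^2 - 96*sqrt(2)*a + 584*a + 192*sqrt(2)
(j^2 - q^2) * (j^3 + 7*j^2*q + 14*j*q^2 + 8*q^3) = j^5 + 7*j^4*q + 13*j^3*q^2 + j^2*q^3 - 14*j*q^4 - 8*q^5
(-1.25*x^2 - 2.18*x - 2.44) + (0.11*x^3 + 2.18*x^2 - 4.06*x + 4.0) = 0.11*x^3 + 0.93*x^2 - 6.24*x + 1.56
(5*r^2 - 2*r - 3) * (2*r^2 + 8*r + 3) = 10*r^4 + 36*r^3 - 7*r^2 - 30*r - 9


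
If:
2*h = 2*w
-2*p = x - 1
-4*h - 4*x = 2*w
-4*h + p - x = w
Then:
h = 2/11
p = 7/11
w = 2/11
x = -3/11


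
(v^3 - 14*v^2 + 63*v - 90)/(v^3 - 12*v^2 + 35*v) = (v^2 - 9*v + 18)/(v*(v - 7))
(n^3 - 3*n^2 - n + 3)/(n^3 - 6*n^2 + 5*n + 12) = (n - 1)/(n - 4)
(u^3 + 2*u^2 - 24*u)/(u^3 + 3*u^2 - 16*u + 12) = u*(u - 4)/(u^2 - 3*u + 2)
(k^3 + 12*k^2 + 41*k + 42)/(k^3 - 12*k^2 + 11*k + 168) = (k^2 + 9*k + 14)/(k^2 - 15*k + 56)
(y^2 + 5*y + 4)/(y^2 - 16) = (y + 1)/(y - 4)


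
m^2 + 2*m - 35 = (m - 5)*(m + 7)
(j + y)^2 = j^2 + 2*j*y + y^2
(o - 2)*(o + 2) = o^2 - 4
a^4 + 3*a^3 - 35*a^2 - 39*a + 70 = (a - 5)*(a - 1)*(a + 2)*(a + 7)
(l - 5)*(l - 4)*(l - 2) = l^3 - 11*l^2 + 38*l - 40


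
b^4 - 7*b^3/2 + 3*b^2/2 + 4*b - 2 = (b - 2)^2*(b - 1/2)*(b + 1)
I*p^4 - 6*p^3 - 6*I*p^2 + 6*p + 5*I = (p + 1)*(p + I)*(p + 5*I)*(I*p - I)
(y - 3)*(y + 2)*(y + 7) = y^3 + 6*y^2 - 13*y - 42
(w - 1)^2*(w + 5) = w^3 + 3*w^2 - 9*w + 5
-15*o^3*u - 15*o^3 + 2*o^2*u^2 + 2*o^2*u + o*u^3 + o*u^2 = (-3*o + u)*(5*o + u)*(o*u + o)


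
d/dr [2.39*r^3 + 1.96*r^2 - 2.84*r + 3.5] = 7.17*r^2 + 3.92*r - 2.84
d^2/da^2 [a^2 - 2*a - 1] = 2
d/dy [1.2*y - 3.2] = 1.20000000000000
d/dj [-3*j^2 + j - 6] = 1 - 6*j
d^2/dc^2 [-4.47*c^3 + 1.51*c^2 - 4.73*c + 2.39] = 3.02 - 26.82*c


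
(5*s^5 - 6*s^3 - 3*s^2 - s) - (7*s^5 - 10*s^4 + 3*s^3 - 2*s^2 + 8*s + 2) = -2*s^5 + 10*s^4 - 9*s^3 - s^2 - 9*s - 2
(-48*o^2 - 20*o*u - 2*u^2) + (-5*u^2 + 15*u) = -48*o^2 - 20*o*u - 7*u^2 + 15*u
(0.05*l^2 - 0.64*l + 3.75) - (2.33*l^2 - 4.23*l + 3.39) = -2.28*l^2 + 3.59*l + 0.36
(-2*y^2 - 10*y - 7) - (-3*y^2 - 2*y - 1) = y^2 - 8*y - 6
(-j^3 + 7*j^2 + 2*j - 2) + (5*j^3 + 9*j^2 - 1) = 4*j^3 + 16*j^2 + 2*j - 3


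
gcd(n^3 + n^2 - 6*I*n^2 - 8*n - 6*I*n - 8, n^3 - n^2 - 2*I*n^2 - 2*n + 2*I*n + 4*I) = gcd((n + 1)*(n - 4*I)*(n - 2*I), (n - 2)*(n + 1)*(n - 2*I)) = n^2 + n*(1 - 2*I) - 2*I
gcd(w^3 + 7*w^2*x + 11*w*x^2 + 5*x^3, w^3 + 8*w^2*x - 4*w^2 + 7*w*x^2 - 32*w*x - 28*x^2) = w + x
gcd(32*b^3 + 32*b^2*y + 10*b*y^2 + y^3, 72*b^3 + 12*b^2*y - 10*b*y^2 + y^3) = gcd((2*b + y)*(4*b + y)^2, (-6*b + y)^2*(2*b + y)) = 2*b + y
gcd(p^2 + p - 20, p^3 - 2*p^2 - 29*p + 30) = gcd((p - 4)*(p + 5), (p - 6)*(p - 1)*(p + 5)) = p + 5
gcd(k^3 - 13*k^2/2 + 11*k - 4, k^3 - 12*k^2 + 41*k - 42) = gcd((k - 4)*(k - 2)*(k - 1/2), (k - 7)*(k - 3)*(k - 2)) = k - 2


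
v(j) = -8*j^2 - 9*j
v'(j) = -16*j - 9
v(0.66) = -9.42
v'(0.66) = -19.56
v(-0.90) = 1.62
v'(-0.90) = 5.40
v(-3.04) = -46.57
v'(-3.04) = 39.64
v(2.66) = -80.54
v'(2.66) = -51.56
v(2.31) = -63.48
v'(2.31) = -45.96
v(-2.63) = -31.67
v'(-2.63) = 33.08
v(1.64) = -36.28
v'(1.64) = -35.24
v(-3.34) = -59.18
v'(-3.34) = 44.44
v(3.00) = -99.00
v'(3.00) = -57.00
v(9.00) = -729.00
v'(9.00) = -153.00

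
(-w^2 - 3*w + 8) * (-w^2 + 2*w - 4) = w^4 + w^3 - 10*w^2 + 28*w - 32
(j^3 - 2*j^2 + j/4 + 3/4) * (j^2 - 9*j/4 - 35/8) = j^5 - 17*j^4/4 + 3*j^3/8 + 143*j^2/16 - 89*j/32 - 105/32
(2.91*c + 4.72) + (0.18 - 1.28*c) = 1.63*c + 4.9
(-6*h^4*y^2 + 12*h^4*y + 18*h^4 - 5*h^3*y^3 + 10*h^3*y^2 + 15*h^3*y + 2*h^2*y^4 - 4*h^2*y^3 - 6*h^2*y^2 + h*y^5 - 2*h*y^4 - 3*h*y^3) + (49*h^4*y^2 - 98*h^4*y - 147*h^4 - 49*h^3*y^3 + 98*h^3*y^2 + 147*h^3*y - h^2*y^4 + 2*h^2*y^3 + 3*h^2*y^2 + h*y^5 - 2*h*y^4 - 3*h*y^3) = 43*h^4*y^2 - 86*h^4*y - 129*h^4 - 54*h^3*y^3 + 108*h^3*y^2 + 162*h^3*y + h^2*y^4 - 2*h^2*y^3 - 3*h^2*y^2 + 2*h*y^5 - 4*h*y^4 - 6*h*y^3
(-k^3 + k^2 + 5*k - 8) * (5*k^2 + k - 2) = -5*k^5 + 4*k^4 + 28*k^3 - 37*k^2 - 18*k + 16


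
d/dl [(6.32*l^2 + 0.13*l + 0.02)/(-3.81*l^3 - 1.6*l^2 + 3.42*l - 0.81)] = (24.0792*l^4 + 0.990600000000001*l^3 + 22.051*l^2 - 10.1744*l - 0.1737)/(14.5161*l^6 + 12.192*l^5 - 23.5004*l^4 - 4.7718*l^3 + 14.2884*l^2 - 5.5404*l + 0.6561)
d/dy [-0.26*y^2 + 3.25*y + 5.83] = 3.25 - 0.52*y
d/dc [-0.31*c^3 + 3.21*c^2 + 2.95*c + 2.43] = -0.93*c^2 + 6.42*c + 2.95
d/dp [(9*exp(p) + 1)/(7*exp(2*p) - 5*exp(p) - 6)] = (-(9*exp(p) + 1)*(14*exp(p) - 5) + 63*exp(2*p) - 45*exp(p) - 54)*exp(p)/(-7*exp(2*p) + 5*exp(p) + 6)^2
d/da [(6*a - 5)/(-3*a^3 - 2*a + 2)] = (-18*a^3 - 12*a + (6*a - 5)*(9*a^2 + 2) + 12)/(3*a^3 + 2*a - 2)^2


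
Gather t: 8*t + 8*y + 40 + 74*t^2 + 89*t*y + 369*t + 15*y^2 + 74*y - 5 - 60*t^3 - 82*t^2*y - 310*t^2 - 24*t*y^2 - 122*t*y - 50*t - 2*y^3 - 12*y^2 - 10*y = -60*t^3 + t^2*(-82*y - 236) + t*(-24*y^2 - 33*y + 327) - 2*y^3 + 3*y^2 + 72*y + 35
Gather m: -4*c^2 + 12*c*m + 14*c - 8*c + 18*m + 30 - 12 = -4*c^2 + 6*c + m*(12*c + 18) + 18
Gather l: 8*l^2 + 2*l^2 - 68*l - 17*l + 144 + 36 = 10*l^2 - 85*l + 180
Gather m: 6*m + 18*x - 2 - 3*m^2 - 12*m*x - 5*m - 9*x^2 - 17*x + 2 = -3*m^2 + m*(1 - 12*x) - 9*x^2 + x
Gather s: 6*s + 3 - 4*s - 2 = 2*s + 1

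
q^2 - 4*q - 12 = (q - 6)*(q + 2)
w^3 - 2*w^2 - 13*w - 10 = (w - 5)*(w + 1)*(w + 2)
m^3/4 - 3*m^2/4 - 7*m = m*(m/4 + 1)*(m - 7)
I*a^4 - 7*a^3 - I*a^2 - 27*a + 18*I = (a - I)*(a + 3*I)*(a + 6*I)*(I*a + 1)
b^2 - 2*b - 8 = (b - 4)*(b + 2)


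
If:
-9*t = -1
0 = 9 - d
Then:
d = 9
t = 1/9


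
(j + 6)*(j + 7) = j^2 + 13*j + 42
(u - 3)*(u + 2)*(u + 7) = u^3 + 6*u^2 - 13*u - 42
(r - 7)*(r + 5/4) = r^2 - 23*r/4 - 35/4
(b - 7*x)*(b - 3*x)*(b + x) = b^3 - 9*b^2*x + 11*b*x^2 + 21*x^3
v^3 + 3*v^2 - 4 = (v - 1)*(v + 2)^2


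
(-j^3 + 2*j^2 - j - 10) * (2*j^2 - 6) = -2*j^5 + 4*j^4 + 4*j^3 - 32*j^2 + 6*j + 60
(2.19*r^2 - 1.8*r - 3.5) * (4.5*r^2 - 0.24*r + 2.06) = 9.855*r^4 - 8.6256*r^3 - 10.8066*r^2 - 2.868*r - 7.21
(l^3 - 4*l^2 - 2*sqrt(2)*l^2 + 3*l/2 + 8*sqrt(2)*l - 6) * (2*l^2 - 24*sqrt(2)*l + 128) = 2*l^5 - 28*sqrt(2)*l^4 - 8*l^4 + 112*sqrt(2)*l^3 + 227*l^3 - 908*l^2 - 292*sqrt(2)*l^2 + 192*l + 1168*sqrt(2)*l - 768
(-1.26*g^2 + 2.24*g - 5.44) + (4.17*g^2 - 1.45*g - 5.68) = 2.91*g^2 + 0.79*g - 11.12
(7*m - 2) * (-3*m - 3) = -21*m^2 - 15*m + 6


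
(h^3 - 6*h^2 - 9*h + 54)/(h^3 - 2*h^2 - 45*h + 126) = (h + 3)/(h + 7)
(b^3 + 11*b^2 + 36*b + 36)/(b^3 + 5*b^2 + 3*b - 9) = (b^2 + 8*b + 12)/(b^2 + 2*b - 3)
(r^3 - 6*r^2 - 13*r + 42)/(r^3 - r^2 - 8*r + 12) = (r - 7)/(r - 2)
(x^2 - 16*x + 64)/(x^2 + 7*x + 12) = (x^2 - 16*x + 64)/(x^2 + 7*x + 12)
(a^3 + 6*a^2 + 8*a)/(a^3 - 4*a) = (a + 4)/(a - 2)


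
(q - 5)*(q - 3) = q^2 - 8*q + 15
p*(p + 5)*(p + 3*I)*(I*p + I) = I*p^4 - 3*p^3 + 6*I*p^3 - 18*p^2 + 5*I*p^2 - 15*p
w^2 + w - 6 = (w - 2)*(w + 3)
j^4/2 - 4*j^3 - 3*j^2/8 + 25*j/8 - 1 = (j/2 + 1/2)*(j - 8)*(j - 1/2)^2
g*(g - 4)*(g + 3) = g^3 - g^2 - 12*g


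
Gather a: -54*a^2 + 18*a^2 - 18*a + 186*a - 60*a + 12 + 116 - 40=-36*a^2 + 108*a + 88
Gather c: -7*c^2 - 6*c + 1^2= -7*c^2 - 6*c + 1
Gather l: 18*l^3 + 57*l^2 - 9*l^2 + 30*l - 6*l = 18*l^3 + 48*l^2 + 24*l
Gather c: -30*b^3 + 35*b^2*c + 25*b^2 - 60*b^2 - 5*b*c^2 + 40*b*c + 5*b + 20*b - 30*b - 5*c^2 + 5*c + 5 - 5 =-30*b^3 - 35*b^2 - 5*b + c^2*(-5*b - 5) + c*(35*b^2 + 40*b + 5)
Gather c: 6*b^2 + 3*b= 6*b^2 + 3*b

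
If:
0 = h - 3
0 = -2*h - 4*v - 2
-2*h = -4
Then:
No Solution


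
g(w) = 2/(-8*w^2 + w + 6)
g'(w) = 2*(16*w - 1)/(-8*w^2 + w + 6)^2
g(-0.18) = 0.36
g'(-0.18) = -0.25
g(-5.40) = -0.01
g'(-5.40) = -0.00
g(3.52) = -0.02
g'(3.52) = 0.01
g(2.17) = -0.07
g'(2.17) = 0.08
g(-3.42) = -0.02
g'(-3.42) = -0.01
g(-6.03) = -0.01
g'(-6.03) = -0.00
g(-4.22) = -0.01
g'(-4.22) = -0.01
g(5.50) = -0.01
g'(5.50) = 0.00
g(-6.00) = -0.00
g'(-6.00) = 0.00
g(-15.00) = 0.00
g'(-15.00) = 0.00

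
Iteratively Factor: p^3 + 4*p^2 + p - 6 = (p - 1)*(p^2 + 5*p + 6) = (p - 1)*(p + 3)*(p + 2)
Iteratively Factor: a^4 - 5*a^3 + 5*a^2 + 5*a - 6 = (a - 3)*(a^3 - 2*a^2 - a + 2) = (a - 3)*(a - 2)*(a^2 - 1) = (a - 3)*(a - 2)*(a - 1)*(a + 1)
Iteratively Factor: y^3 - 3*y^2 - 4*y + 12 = (y + 2)*(y^2 - 5*y + 6) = (y - 3)*(y + 2)*(y - 2)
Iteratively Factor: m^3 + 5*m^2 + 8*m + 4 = (m + 1)*(m^2 + 4*m + 4) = (m + 1)*(m + 2)*(m + 2)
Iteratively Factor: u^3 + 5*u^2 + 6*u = (u + 2)*(u^2 + 3*u) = (u + 2)*(u + 3)*(u)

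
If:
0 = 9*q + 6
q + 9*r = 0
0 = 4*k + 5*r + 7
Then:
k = -199/108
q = -2/3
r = 2/27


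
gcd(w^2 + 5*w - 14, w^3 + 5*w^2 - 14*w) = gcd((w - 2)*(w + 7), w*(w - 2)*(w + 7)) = w^2 + 5*w - 14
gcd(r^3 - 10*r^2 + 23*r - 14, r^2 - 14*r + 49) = r - 7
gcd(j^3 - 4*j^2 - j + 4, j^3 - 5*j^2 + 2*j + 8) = j^2 - 3*j - 4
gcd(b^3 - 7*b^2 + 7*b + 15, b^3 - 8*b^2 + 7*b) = 1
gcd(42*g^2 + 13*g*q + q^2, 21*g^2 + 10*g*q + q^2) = 7*g + q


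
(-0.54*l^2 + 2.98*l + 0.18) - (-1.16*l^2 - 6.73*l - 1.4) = 0.62*l^2 + 9.71*l + 1.58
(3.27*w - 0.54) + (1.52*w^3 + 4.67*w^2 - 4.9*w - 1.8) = 1.52*w^3 + 4.67*w^2 - 1.63*w - 2.34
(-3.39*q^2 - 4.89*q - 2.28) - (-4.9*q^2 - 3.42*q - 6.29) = 1.51*q^2 - 1.47*q + 4.01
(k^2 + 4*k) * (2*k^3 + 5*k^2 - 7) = 2*k^5 + 13*k^4 + 20*k^3 - 7*k^2 - 28*k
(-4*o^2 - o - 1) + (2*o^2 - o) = -2*o^2 - 2*o - 1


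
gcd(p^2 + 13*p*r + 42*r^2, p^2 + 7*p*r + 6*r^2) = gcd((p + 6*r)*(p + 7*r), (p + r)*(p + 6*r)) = p + 6*r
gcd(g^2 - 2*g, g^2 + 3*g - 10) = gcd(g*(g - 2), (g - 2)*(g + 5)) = g - 2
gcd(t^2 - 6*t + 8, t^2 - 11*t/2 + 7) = t - 2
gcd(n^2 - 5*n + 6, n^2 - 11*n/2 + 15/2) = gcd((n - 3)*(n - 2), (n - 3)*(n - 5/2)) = n - 3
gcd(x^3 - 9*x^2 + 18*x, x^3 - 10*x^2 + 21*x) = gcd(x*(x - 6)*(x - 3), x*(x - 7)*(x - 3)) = x^2 - 3*x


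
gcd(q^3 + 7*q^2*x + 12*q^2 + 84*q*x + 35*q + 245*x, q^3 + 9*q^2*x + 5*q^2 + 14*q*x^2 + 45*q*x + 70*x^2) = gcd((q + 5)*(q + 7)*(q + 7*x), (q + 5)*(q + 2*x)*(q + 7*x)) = q^2 + 7*q*x + 5*q + 35*x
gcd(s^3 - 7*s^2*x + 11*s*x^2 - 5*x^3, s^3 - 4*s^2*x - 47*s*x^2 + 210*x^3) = -s + 5*x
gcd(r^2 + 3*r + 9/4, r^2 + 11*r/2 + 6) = r + 3/2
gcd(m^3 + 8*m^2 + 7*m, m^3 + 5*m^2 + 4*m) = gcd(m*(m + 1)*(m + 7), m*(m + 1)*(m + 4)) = m^2 + m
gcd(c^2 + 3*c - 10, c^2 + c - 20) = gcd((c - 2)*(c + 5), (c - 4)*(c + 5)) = c + 5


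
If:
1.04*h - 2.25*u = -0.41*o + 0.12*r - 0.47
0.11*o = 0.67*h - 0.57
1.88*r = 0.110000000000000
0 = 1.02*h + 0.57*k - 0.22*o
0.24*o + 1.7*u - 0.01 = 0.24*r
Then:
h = 0.61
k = -1.66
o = -1.46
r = 0.06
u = 0.22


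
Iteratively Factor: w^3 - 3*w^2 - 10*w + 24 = (w + 3)*(w^2 - 6*w + 8) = (w - 2)*(w + 3)*(w - 4)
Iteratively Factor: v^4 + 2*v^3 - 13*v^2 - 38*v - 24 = (v + 3)*(v^3 - v^2 - 10*v - 8) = (v + 2)*(v + 3)*(v^2 - 3*v - 4) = (v - 4)*(v + 2)*(v + 3)*(v + 1)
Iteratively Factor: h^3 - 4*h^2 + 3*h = (h - 3)*(h^2 - h) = h*(h - 3)*(h - 1)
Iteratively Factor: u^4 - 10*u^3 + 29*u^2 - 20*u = (u - 4)*(u^3 - 6*u^2 + 5*u) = u*(u - 4)*(u^2 - 6*u + 5) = u*(u - 4)*(u - 1)*(u - 5)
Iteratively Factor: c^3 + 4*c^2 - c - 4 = (c + 4)*(c^2 - 1) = (c + 1)*(c + 4)*(c - 1)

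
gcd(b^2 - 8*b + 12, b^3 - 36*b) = b - 6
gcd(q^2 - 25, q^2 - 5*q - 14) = 1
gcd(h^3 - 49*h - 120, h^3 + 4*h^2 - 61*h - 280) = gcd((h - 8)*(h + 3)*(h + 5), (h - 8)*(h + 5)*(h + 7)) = h^2 - 3*h - 40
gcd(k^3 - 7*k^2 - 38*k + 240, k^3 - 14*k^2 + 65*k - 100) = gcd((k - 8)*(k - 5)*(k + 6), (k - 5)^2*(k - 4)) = k - 5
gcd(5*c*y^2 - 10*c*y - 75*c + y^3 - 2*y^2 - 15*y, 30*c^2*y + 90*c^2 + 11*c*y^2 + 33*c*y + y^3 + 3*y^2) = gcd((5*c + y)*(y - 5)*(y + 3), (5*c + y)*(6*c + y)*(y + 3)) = 5*c*y + 15*c + y^2 + 3*y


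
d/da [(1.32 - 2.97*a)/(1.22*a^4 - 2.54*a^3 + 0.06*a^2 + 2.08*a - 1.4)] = (10.8702*a^4 - 21.5292*a^3 + 10.2366*a^2 - 0.1584*a + 1.4124)/(1.4884*a^8 - 6.1976*a^7 + 6.598*a^6 + 4.7704*a^5 - 13.9788*a^4 + 7.3616*a^3 + 4.1584*a^2 - 5.824*a + 1.96)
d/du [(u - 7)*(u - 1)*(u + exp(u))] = u^2*exp(u) + 3*u^2 - 6*u*exp(u) - 16*u - exp(u) + 7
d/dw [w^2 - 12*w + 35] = 2*w - 12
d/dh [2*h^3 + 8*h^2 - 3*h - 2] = 6*h^2 + 16*h - 3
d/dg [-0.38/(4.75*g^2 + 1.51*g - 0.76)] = (3.61*g + 0.5738)/(4.75*g^2 + 1.51*g - 0.76)^2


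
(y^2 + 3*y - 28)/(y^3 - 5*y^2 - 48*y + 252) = (y - 4)/(y^2 - 12*y + 36)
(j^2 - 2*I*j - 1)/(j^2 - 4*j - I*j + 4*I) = (j - I)/(j - 4)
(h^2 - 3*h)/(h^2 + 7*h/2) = 2*(h - 3)/(2*h + 7)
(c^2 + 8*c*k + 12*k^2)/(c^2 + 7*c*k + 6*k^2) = (c + 2*k)/(c + k)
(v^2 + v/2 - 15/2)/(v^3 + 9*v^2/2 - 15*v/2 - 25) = (v + 3)/(v^2 + 7*v + 10)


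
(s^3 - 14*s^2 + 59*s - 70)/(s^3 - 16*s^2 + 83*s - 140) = (s - 2)/(s - 4)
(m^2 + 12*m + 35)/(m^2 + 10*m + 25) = (m + 7)/(m + 5)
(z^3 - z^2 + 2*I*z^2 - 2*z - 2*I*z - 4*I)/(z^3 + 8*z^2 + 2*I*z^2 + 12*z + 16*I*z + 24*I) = (z^2 - z - 2)/(z^2 + 8*z + 12)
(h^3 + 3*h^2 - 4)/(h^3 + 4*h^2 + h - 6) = (h + 2)/(h + 3)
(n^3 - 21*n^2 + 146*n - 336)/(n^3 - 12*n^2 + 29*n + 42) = (n - 8)/(n + 1)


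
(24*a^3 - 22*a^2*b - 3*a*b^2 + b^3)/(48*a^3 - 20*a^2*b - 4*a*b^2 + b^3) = (a - b)/(2*a - b)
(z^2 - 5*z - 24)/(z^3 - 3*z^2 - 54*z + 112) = (z + 3)/(z^2 + 5*z - 14)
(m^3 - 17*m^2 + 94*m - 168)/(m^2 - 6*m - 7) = (m^2 - 10*m + 24)/(m + 1)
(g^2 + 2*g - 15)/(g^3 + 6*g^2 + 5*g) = (g - 3)/(g*(g + 1))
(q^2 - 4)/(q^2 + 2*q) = (q - 2)/q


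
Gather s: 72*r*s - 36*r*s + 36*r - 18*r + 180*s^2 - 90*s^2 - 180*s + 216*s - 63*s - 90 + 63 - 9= 18*r + 90*s^2 + s*(36*r - 27) - 36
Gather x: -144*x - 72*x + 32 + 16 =48 - 216*x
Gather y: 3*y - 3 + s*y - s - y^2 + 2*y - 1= -s - y^2 + y*(s + 5) - 4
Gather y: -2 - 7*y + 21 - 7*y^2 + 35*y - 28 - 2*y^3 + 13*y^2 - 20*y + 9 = -2*y^3 + 6*y^2 + 8*y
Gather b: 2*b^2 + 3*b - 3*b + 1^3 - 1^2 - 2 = 2*b^2 - 2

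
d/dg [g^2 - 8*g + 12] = 2*g - 8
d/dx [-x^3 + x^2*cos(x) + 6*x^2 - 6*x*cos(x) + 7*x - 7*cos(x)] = -x^2*sin(x) - 3*x^2 + 6*x*sin(x) + 2*x*cos(x) + 12*x + 7*sin(x) - 6*cos(x) + 7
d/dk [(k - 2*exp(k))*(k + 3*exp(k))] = k*exp(k) + 2*k - 12*exp(2*k) + exp(k)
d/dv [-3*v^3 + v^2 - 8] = v*(2 - 9*v)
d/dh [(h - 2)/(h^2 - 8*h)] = (-h^2 + 4*h - 16)/(h^2*(h^2 - 16*h + 64))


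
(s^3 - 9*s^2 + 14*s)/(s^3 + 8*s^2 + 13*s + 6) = s*(s^2 - 9*s + 14)/(s^3 + 8*s^2 + 13*s + 6)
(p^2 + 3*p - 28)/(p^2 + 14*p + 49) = (p - 4)/(p + 7)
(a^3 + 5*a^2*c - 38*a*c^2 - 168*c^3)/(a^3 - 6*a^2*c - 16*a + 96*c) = (a^2 + 11*a*c + 28*c^2)/(a^2 - 16)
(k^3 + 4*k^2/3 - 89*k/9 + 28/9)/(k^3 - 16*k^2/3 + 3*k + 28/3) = (3*k^2 + 11*k - 4)/(3*(k^2 - 3*k - 4))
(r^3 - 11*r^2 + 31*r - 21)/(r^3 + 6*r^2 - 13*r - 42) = (r^2 - 8*r + 7)/(r^2 + 9*r + 14)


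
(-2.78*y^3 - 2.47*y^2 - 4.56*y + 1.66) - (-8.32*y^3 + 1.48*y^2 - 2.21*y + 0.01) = 5.54*y^3 - 3.95*y^2 - 2.35*y + 1.65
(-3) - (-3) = 0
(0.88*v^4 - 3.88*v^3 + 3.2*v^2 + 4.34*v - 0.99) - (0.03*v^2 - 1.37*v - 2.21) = 0.88*v^4 - 3.88*v^3 + 3.17*v^2 + 5.71*v + 1.22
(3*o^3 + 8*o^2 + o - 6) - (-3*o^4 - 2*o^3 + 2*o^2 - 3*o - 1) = 3*o^4 + 5*o^3 + 6*o^2 + 4*o - 5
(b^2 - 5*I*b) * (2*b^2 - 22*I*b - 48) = 2*b^4 - 32*I*b^3 - 158*b^2 + 240*I*b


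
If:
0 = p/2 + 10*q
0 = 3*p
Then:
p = 0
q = 0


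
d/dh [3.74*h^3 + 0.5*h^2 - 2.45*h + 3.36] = 11.22*h^2 + 1.0*h - 2.45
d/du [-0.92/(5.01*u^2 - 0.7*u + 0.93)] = (9.2184*u - 0.644)/(5.01*u^2 - 0.7*u + 0.93)^2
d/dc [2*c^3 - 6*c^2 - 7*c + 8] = 6*c^2 - 12*c - 7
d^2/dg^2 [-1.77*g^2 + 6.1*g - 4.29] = -3.54000000000000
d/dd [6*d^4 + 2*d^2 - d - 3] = 24*d^3 + 4*d - 1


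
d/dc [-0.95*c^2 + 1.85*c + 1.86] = 1.85 - 1.9*c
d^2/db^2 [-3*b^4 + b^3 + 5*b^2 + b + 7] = -36*b^2 + 6*b + 10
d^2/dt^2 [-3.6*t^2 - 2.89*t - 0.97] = -7.20000000000000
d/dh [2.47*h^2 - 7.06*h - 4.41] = 4.94*h - 7.06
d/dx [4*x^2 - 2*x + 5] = 8*x - 2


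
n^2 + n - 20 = (n - 4)*(n + 5)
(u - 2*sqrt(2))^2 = u^2 - 4*sqrt(2)*u + 8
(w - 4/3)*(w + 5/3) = w^2 + w/3 - 20/9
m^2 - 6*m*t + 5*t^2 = (m - 5*t)*(m - t)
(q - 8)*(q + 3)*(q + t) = q^3 + q^2*t - 5*q^2 - 5*q*t - 24*q - 24*t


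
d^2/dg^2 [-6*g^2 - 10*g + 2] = -12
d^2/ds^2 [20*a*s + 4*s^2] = 8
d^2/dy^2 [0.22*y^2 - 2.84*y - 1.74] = 0.440000000000000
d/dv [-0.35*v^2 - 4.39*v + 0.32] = -0.7*v - 4.39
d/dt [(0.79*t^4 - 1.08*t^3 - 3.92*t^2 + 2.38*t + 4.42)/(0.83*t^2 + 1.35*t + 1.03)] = (1.3114*t^5 + 2.3031*t^4 + 0.3388*t^3 - 10.6046*t^2 - 15.4124*t - 3.5156)/(0.6889*t^4 + 2.241*t^3 + 3.5323*t^2 + 2.781*t + 1.0609)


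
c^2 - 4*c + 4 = (c - 2)^2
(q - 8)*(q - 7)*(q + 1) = q^3 - 14*q^2 + 41*q + 56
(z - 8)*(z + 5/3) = z^2 - 19*z/3 - 40/3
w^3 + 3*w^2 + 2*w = w*(w + 1)*(w + 2)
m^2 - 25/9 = (m - 5/3)*(m + 5/3)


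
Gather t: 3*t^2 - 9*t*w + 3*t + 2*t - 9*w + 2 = 3*t^2 + t*(5 - 9*w) - 9*w + 2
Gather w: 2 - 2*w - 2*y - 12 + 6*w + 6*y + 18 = 4*w + 4*y + 8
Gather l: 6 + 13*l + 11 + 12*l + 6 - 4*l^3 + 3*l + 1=-4*l^3 + 28*l + 24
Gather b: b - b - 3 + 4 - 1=0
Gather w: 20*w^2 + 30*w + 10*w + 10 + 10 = 20*w^2 + 40*w + 20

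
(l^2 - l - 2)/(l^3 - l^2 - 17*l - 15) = (l - 2)/(l^2 - 2*l - 15)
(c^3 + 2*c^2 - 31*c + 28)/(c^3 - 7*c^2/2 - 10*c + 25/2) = 2*(c^2 + 3*c - 28)/(2*c^2 - 5*c - 25)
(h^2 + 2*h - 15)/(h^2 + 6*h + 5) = (h - 3)/(h + 1)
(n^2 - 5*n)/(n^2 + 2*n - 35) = n/(n + 7)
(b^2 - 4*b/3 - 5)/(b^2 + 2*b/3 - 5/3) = (b - 3)/(b - 1)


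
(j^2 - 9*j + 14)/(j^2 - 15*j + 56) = (j - 2)/(j - 8)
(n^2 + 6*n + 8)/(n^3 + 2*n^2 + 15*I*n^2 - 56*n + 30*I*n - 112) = (n + 4)/(n^2 + 15*I*n - 56)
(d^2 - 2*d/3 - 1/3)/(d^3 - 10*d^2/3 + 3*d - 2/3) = (3*d + 1)/(3*d^2 - 7*d + 2)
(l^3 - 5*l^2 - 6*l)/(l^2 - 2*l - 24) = l*(l + 1)/(l + 4)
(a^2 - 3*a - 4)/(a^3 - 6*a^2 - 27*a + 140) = (a + 1)/(a^2 - 2*a - 35)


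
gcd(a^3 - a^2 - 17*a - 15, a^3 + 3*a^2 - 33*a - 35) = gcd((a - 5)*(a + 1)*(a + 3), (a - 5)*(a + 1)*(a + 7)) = a^2 - 4*a - 5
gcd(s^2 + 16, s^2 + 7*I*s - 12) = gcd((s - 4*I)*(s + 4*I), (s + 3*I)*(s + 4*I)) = s + 4*I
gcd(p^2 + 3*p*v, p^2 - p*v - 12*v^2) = p + 3*v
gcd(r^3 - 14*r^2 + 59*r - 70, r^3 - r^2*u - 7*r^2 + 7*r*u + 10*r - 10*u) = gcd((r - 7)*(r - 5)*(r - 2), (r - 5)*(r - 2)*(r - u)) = r^2 - 7*r + 10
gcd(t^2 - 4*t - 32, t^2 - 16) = t + 4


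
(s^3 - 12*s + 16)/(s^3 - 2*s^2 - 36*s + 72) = (s^2 + 2*s - 8)/(s^2 - 36)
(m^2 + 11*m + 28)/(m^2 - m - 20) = (m + 7)/(m - 5)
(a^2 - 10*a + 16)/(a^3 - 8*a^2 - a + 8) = (a - 2)/(a^2 - 1)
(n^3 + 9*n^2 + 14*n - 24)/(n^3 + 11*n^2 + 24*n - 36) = (n + 4)/(n + 6)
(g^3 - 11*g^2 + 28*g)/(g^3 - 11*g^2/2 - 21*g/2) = 2*(g - 4)/(2*g + 3)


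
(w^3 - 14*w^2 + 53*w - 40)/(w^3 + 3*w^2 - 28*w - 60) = (w^2 - 9*w + 8)/(w^2 + 8*w + 12)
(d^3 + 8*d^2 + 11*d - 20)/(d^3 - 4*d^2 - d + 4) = (d^2 + 9*d + 20)/(d^2 - 3*d - 4)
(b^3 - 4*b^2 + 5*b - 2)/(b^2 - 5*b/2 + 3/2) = 2*(b^2 - 3*b + 2)/(2*b - 3)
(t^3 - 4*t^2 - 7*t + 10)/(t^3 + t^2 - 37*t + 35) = (t + 2)/(t + 7)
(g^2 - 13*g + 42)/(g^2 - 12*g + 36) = (g - 7)/(g - 6)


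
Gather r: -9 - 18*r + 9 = -18*r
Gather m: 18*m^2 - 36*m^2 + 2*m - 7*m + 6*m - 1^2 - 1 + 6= -18*m^2 + m + 4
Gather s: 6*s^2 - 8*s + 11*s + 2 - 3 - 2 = 6*s^2 + 3*s - 3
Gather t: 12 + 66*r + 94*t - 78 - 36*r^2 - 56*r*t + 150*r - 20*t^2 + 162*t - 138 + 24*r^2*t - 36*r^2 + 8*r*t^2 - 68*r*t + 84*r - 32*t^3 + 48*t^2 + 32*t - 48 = -72*r^2 + 300*r - 32*t^3 + t^2*(8*r + 28) + t*(24*r^2 - 124*r + 288) - 252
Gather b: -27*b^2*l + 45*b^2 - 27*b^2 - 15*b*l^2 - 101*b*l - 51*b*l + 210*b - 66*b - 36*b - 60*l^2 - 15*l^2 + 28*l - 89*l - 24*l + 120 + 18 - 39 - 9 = b^2*(18 - 27*l) + b*(-15*l^2 - 152*l + 108) - 75*l^2 - 85*l + 90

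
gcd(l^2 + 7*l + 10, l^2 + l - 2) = l + 2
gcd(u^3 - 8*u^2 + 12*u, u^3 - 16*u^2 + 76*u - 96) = u^2 - 8*u + 12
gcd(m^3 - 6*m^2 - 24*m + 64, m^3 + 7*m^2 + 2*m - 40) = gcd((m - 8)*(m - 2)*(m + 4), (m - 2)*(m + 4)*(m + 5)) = m^2 + 2*m - 8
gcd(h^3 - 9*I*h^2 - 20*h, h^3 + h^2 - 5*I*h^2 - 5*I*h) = h^2 - 5*I*h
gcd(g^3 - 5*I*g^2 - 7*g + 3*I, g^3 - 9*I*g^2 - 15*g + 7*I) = g^2 - 2*I*g - 1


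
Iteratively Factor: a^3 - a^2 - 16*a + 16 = (a + 4)*(a^2 - 5*a + 4) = (a - 1)*(a + 4)*(a - 4)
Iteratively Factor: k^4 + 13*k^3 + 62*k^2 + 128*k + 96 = (k + 3)*(k^3 + 10*k^2 + 32*k + 32) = (k + 3)*(k + 4)*(k^2 + 6*k + 8) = (k + 3)*(k + 4)^2*(k + 2)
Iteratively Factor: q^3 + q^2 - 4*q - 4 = (q - 2)*(q^2 + 3*q + 2) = (q - 2)*(q + 2)*(q + 1)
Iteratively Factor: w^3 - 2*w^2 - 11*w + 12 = (w + 3)*(w^2 - 5*w + 4) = (w - 1)*(w + 3)*(w - 4)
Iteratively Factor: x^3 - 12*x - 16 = (x - 4)*(x^2 + 4*x + 4) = (x - 4)*(x + 2)*(x + 2)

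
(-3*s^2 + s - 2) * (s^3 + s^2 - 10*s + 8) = -3*s^5 - 2*s^4 + 29*s^3 - 36*s^2 + 28*s - 16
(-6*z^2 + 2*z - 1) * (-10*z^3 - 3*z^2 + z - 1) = 60*z^5 - 2*z^4 - 2*z^3 + 11*z^2 - 3*z + 1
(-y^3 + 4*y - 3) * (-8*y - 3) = 8*y^4 + 3*y^3 - 32*y^2 + 12*y + 9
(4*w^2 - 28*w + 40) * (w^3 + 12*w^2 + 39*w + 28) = 4*w^5 + 20*w^4 - 140*w^3 - 500*w^2 + 776*w + 1120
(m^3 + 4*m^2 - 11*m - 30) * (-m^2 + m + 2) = -m^5 - 3*m^4 + 17*m^3 + 27*m^2 - 52*m - 60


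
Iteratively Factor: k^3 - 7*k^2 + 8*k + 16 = (k + 1)*(k^2 - 8*k + 16) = (k - 4)*(k + 1)*(k - 4)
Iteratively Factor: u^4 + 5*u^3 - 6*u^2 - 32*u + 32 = (u + 4)*(u^3 + u^2 - 10*u + 8) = (u - 1)*(u + 4)*(u^2 + 2*u - 8) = (u - 1)*(u + 4)^2*(u - 2)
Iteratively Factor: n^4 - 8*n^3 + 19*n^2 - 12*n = (n)*(n^3 - 8*n^2 + 19*n - 12) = n*(n - 3)*(n^2 - 5*n + 4) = n*(n - 4)*(n - 3)*(n - 1)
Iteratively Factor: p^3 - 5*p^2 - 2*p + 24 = (p - 3)*(p^2 - 2*p - 8) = (p - 4)*(p - 3)*(p + 2)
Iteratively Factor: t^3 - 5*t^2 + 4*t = (t)*(t^2 - 5*t + 4) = t*(t - 4)*(t - 1)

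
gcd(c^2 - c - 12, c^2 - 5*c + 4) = c - 4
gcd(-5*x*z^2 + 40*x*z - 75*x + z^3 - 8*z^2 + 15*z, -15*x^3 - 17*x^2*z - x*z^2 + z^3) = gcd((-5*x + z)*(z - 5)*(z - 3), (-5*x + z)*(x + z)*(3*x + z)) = 5*x - z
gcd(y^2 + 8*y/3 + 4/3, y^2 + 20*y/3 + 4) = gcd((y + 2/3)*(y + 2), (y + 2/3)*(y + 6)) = y + 2/3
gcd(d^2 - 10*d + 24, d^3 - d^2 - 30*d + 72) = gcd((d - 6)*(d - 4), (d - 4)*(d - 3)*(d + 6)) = d - 4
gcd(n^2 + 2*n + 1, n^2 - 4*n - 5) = n + 1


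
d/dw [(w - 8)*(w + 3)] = 2*w - 5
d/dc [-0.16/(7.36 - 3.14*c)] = -0.5024/(3.14*c - 7.36)^2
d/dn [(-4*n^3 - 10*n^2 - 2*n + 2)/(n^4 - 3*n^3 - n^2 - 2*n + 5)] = 2*(2*n^6 + 10*n^5 - 10*n^4 - 2*n^3 - 12*n^2 - 48*n - 3)/(n^8 - 6*n^7 + 7*n^6 + 2*n^5 + 23*n^4 - 26*n^3 - 6*n^2 - 20*n + 25)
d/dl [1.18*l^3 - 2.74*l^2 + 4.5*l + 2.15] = 3.54*l^2 - 5.48*l + 4.5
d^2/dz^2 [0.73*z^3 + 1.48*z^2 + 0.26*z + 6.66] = 4.38*z + 2.96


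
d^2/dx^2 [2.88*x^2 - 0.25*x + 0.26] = 5.76000000000000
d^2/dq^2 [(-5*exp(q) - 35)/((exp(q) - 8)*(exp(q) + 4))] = 5*(-exp(4*q) - 32*exp(3*q) - 108*exp(2*q) - 880*exp(q) - 128)*exp(q)/(exp(6*q) - 12*exp(5*q) - 48*exp(4*q) + 704*exp(3*q) + 1536*exp(2*q) - 12288*exp(q) - 32768)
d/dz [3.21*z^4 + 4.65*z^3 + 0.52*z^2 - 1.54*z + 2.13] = 12.84*z^3 + 13.95*z^2 + 1.04*z - 1.54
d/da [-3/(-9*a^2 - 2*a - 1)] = 6*(-9*a - 1)/(9*a^2 + 2*a + 1)^2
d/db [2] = 0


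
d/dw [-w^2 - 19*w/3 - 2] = -2*w - 19/3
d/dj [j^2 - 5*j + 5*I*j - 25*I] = 2*j - 5 + 5*I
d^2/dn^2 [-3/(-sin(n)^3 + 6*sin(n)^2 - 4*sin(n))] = 3*(-9*sin(n)^3 + 66*sin(n)^2 - 140*sin(n) - 24 + 224/sin(n) - 144/sin(n)^2 + 32/sin(n)^3)/(sin(n)^2 - 6*sin(n) + 4)^3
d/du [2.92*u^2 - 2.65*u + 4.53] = 5.84*u - 2.65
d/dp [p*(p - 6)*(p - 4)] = 3*p^2 - 20*p + 24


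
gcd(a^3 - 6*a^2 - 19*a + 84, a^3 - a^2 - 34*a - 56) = a^2 - 3*a - 28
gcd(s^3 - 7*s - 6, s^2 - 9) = s - 3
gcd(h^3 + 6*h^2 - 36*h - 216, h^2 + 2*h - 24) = h + 6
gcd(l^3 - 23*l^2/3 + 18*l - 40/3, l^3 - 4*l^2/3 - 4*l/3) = l - 2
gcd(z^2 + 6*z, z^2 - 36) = z + 6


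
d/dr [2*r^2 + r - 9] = 4*r + 1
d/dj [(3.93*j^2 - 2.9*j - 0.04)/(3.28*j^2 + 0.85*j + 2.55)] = (12.8525*j^2 + 20.3054*j - 7.361)/(10.7584*j^4 + 5.576*j^3 + 17.4505*j^2 + 4.335*j + 6.5025)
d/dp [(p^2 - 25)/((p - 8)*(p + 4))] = 2*(-2*p^2 - 7*p - 50)/(p^4 - 8*p^3 - 48*p^2 + 256*p + 1024)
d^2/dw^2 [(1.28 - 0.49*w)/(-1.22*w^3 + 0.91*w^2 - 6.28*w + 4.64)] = (4.375896*w^5 - 26.125812*w^4 + 16.040066*w^3 - 31.915392*w^2 - 11.999136*w - 61.596544)/(1.815848*w^9 - 4.063332*w^8 + 31.072302*w^7 - 63.304435*w^6 + 190.853916*w^5 - 332.492928*w^4 + 485.57152*w^3 - 607.758336*w^2 + 405.617664*w - 99.897344)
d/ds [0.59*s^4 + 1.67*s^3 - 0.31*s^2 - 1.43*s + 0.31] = 2.36*s^3 + 5.01*s^2 - 0.62*s - 1.43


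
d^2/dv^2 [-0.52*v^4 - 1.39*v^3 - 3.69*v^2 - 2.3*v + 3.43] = -6.24*v^2 - 8.34*v - 7.38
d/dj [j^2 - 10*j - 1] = 2*j - 10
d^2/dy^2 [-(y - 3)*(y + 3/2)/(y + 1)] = 4/(y^3 + 3*y^2 + 3*y + 1)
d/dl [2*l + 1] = 2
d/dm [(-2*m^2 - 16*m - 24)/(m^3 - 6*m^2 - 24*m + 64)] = 2*(m^4 + 16*m^3 + 12*m^2 - 272*m - 800)/(m^6 - 12*m^5 - 12*m^4 + 416*m^3 - 192*m^2 - 3072*m + 4096)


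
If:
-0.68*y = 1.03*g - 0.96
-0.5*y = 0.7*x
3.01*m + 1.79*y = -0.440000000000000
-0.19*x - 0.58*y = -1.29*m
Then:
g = 1.03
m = -0.05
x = 0.11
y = -0.16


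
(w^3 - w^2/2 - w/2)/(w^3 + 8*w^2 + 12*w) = (2*w^2 - w - 1)/(2*(w^2 + 8*w + 12))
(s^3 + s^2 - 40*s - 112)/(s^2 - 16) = (s^2 - 3*s - 28)/(s - 4)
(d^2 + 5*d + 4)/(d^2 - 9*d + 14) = (d^2 + 5*d + 4)/(d^2 - 9*d + 14)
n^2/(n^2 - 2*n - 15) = n^2/(n^2 - 2*n - 15)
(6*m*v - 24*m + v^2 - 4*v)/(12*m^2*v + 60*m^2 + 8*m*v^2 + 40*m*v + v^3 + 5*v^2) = (v - 4)/(2*m*v + 10*m + v^2 + 5*v)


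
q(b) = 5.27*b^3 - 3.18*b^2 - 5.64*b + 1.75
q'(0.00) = -5.64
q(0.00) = 1.75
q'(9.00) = 1217.73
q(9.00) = 3535.24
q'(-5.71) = 546.15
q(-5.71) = -1050.84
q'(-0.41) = -0.37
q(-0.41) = 3.16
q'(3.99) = 220.68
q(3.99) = 263.38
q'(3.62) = 178.52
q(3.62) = 189.66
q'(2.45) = 73.68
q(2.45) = 46.35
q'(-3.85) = 253.19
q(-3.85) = -324.41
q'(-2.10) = 77.44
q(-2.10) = -49.24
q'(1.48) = 19.58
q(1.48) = 3.52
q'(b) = 15.81*b^2 - 6.36*b - 5.64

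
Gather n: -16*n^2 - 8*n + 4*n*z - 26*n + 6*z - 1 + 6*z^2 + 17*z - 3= -16*n^2 + n*(4*z - 34) + 6*z^2 + 23*z - 4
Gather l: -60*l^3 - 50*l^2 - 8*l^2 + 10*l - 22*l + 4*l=-60*l^3 - 58*l^2 - 8*l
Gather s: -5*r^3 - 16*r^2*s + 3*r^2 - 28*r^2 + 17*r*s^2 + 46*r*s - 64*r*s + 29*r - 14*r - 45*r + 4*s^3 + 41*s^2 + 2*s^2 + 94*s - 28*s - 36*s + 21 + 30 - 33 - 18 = -5*r^3 - 25*r^2 - 30*r + 4*s^3 + s^2*(17*r + 43) + s*(-16*r^2 - 18*r + 30)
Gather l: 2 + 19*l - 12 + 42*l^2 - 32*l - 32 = 42*l^2 - 13*l - 42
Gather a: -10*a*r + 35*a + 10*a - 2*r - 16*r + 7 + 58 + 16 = a*(45 - 10*r) - 18*r + 81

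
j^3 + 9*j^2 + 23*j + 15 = (j + 1)*(j + 3)*(j + 5)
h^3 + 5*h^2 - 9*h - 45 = (h - 3)*(h + 3)*(h + 5)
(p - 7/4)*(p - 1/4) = p^2 - 2*p + 7/16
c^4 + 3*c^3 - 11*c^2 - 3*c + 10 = (c - 2)*(c - 1)*(c + 1)*(c + 5)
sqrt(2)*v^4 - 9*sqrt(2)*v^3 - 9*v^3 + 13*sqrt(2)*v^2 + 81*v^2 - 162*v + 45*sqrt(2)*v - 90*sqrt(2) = (v - 6)*(v - 3)*(v - 5*sqrt(2))*(sqrt(2)*v + 1)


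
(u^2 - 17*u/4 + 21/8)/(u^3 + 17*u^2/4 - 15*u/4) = (u - 7/2)/(u*(u + 5))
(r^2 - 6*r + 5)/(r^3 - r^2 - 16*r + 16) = (r - 5)/(r^2 - 16)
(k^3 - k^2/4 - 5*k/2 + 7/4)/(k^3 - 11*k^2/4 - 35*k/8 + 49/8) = 2*(k - 1)/(2*k - 7)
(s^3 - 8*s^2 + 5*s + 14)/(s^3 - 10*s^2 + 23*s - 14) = (s + 1)/(s - 1)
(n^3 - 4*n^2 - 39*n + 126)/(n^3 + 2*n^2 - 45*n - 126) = (n - 3)/(n + 3)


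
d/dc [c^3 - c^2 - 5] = c*(3*c - 2)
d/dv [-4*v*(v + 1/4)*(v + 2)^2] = -16*v^3 - 51*v^2 - 40*v - 4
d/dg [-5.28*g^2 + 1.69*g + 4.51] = 1.69 - 10.56*g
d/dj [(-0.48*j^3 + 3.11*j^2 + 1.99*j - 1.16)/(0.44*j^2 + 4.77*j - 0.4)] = (-0.2112*j^4 - 4.5792*j^3 + 14.5351*j^2 - 1.4672*j + 4.7372)/(0.1936*j^4 + 4.1976*j^3 + 22.4009*j^2 - 3.816*j + 0.16)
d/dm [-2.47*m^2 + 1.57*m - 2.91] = 1.57 - 4.94*m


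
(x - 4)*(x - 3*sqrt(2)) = x^2 - 3*sqrt(2)*x - 4*x + 12*sqrt(2)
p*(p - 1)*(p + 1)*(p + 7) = p^4 + 7*p^3 - p^2 - 7*p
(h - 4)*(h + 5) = h^2 + h - 20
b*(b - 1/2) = b^2 - b/2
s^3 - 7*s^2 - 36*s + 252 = (s - 7)*(s - 6)*(s + 6)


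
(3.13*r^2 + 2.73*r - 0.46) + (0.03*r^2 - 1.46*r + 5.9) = 3.16*r^2 + 1.27*r + 5.44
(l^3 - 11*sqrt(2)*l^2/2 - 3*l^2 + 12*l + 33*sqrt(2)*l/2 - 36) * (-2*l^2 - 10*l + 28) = -2*l^5 - 4*l^4 + 11*sqrt(2)*l^4 + 22*sqrt(2)*l^3 + 34*l^3 - 319*sqrt(2)*l^2 - 132*l^2 + 462*sqrt(2)*l + 696*l - 1008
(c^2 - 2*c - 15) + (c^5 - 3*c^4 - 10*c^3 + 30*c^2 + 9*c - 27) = c^5 - 3*c^4 - 10*c^3 + 31*c^2 + 7*c - 42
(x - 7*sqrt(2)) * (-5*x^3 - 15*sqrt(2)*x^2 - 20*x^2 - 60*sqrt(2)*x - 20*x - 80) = -5*x^4 - 20*x^3 + 20*sqrt(2)*x^3 + 80*sqrt(2)*x^2 + 190*x^2 + 140*sqrt(2)*x + 760*x + 560*sqrt(2)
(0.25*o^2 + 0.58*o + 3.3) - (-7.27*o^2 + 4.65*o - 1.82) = 7.52*o^2 - 4.07*o + 5.12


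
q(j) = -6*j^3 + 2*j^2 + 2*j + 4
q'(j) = -18*j^2 + 4*j + 2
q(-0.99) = 9.80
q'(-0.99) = -19.60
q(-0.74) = 6.05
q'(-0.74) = -10.82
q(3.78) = -283.92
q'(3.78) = -240.07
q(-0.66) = 5.28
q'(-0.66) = -8.48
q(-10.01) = 6202.40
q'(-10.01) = -1841.64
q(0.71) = 4.28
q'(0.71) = -4.23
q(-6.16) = 1470.04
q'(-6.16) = -705.66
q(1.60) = -12.26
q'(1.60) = -37.68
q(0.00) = 4.00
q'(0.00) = 2.00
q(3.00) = -134.00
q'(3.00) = -148.00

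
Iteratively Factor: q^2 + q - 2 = (q - 1)*(q + 2)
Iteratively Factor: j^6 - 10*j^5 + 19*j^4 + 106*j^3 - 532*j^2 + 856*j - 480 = (j - 3)*(j^5 - 7*j^4 - 2*j^3 + 100*j^2 - 232*j + 160) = (j - 3)*(j - 2)*(j^4 - 5*j^3 - 12*j^2 + 76*j - 80) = (j - 5)*(j - 3)*(j - 2)*(j^3 - 12*j + 16) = (j - 5)*(j - 3)*(j - 2)^2*(j^2 + 2*j - 8) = (j - 5)*(j - 3)*(j - 2)^3*(j + 4)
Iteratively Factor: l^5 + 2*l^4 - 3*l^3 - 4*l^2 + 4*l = (l - 1)*(l^4 + 3*l^3 - 4*l) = (l - 1)^2*(l^3 + 4*l^2 + 4*l) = l*(l - 1)^2*(l^2 + 4*l + 4) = l*(l - 1)^2*(l + 2)*(l + 2)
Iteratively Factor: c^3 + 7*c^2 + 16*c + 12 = (c + 3)*(c^2 + 4*c + 4) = (c + 2)*(c + 3)*(c + 2)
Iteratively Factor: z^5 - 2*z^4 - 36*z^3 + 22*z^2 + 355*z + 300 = (z + 3)*(z^4 - 5*z^3 - 21*z^2 + 85*z + 100) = (z + 3)*(z + 4)*(z^3 - 9*z^2 + 15*z + 25) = (z + 1)*(z + 3)*(z + 4)*(z^2 - 10*z + 25) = (z - 5)*(z + 1)*(z + 3)*(z + 4)*(z - 5)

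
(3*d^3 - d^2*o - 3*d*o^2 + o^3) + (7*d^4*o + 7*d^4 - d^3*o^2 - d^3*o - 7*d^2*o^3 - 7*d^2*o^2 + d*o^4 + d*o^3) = 7*d^4*o + 7*d^4 - d^3*o^2 - d^3*o + 3*d^3 - 7*d^2*o^3 - 7*d^2*o^2 - d^2*o + d*o^4 + d*o^3 - 3*d*o^2 + o^3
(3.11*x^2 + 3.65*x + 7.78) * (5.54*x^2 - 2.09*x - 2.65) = 17.2294*x^4 + 13.7211*x^3 + 27.2312*x^2 - 25.9327*x - 20.617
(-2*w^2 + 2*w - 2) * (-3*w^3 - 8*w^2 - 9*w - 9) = 6*w^5 + 10*w^4 + 8*w^3 + 16*w^2 + 18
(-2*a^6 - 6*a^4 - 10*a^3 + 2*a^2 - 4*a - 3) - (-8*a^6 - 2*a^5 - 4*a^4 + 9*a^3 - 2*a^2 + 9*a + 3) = 6*a^6 + 2*a^5 - 2*a^4 - 19*a^3 + 4*a^2 - 13*a - 6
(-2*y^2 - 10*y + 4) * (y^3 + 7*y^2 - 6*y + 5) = -2*y^5 - 24*y^4 - 54*y^3 + 78*y^2 - 74*y + 20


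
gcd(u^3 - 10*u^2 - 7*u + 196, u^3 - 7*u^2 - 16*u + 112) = u^2 - 3*u - 28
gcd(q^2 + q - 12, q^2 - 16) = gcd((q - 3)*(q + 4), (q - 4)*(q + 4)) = q + 4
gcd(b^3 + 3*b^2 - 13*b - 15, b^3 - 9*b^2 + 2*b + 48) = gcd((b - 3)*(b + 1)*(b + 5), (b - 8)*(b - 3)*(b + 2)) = b - 3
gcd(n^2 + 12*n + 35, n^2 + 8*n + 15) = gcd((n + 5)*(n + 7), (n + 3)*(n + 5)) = n + 5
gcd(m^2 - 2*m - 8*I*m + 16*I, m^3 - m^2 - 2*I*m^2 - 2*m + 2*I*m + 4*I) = m - 2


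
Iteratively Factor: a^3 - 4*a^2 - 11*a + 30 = (a - 2)*(a^2 - 2*a - 15) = (a - 5)*(a - 2)*(a + 3)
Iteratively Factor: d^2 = (d)*(d)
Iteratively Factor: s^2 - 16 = (s + 4)*(s - 4)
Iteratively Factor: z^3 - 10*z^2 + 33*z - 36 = (z - 4)*(z^2 - 6*z + 9) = (z - 4)*(z - 3)*(z - 3)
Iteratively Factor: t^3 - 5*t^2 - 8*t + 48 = (t - 4)*(t^2 - t - 12) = (t - 4)^2*(t + 3)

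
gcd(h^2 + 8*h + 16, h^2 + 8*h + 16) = h^2 + 8*h + 16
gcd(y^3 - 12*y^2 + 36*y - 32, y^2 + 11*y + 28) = 1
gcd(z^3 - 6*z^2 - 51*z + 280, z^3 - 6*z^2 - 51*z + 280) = z^3 - 6*z^2 - 51*z + 280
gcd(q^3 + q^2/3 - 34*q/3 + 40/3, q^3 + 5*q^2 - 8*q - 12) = q - 2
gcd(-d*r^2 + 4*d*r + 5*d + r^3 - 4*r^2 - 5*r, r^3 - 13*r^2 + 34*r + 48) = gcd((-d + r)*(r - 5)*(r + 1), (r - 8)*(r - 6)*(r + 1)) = r + 1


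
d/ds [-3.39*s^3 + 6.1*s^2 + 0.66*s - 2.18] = -10.17*s^2 + 12.2*s + 0.66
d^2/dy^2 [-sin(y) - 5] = sin(y)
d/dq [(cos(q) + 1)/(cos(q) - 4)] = 5*sin(q)/(cos(q) - 4)^2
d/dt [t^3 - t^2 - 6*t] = 3*t^2 - 2*t - 6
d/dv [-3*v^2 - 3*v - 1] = -6*v - 3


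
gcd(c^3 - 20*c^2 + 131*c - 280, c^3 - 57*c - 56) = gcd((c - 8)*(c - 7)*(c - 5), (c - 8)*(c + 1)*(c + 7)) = c - 8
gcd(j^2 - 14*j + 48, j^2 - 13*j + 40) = j - 8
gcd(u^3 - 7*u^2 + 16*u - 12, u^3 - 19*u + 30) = u^2 - 5*u + 6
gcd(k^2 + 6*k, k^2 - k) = k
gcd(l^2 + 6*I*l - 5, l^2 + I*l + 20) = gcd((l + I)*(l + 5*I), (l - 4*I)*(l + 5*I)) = l + 5*I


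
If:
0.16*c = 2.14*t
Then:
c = 13.375*t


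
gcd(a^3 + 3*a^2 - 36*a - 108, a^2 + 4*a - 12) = a + 6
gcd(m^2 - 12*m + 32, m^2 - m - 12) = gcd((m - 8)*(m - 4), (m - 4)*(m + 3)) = m - 4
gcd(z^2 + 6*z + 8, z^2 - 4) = z + 2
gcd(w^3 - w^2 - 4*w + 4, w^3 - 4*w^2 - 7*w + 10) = w^2 + w - 2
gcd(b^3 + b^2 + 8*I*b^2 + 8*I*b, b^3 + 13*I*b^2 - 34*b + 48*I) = b + 8*I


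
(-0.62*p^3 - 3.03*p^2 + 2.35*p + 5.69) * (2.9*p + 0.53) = -1.798*p^4 - 9.1156*p^3 + 5.2091*p^2 + 17.7465*p + 3.0157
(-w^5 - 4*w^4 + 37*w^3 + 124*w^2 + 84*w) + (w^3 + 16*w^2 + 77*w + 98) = -w^5 - 4*w^4 + 38*w^3 + 140*w^2 + 161*w + 98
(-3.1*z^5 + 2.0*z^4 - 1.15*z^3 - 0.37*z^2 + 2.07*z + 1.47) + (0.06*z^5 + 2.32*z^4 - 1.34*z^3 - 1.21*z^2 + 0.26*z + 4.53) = -3.04*z^5 + 4.32*z^4 - 2.49*z^3 - 1.58*z^2 + 2.33*z + 6.0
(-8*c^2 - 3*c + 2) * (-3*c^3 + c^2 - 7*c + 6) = 24*c^5 + c^4 + 47*c^3 - 25*c^2 - 32*c + 12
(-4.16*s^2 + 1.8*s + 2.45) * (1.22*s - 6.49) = -5.0752*s^3 + 29.1944*s^2 - 8.693*s - 15.9005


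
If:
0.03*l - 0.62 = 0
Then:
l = 20.67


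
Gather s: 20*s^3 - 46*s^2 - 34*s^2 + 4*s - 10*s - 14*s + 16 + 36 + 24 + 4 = 20*s^3 - 80*s^2 - 20*s + 80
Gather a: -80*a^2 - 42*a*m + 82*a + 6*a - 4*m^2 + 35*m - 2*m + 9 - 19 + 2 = -80*a^2 + a*(88 - 42*m) - 4*m^2 + 33*m - 8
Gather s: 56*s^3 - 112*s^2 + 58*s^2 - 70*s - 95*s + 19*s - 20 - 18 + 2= 56*s^3 - 54*s^2 - 146*s - 36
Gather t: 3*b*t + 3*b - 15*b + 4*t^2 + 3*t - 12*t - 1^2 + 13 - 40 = -12*b + 4*t^2 + t*(3*b - 9) - 28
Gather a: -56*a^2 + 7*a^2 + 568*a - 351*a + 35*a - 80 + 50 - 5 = -49*a^2 + 252*a - 35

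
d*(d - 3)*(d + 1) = d^3 - 2*d^2 - 3*d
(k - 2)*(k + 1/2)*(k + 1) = k^3 - k^2/2 - 5*k/2 - 1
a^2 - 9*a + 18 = (a - 6)*(a - 3)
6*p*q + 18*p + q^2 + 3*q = (6*p + q)*(q + 3)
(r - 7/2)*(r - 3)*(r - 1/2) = r^3 - 7*r^2 + 55*r/4 - 21/4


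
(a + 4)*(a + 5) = a^2 + 9*a + 20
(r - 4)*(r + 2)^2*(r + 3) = r^4 + 3*r^3 - 12*r^2 - 52*r - 48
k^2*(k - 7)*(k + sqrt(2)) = k^4 - 7*k^3 + sqrt(2)*k^3 - 7*sqrt(2)*k^2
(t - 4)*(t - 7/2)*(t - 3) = t^3 - 21*t^2/2 + 73*t/2 - 42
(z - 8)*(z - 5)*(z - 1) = z^3 - 14*z^2 + 53*z - 40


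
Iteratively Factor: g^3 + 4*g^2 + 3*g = (g + 3)*(g^2 + g) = (g + 1)*(g + 3)*(g)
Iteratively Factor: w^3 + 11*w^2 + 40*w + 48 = (w + 4)*(w^2 + 7*w + 12) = (w + 3)*(w + 4)*(w + 4)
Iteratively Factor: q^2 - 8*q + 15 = (q - 3)*(q - 5)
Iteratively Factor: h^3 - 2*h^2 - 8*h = (h)*(h^2 - 2*h - 8) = h*(h + 2)*(h - 4)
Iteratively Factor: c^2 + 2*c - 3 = (c + 3)*(c - 1)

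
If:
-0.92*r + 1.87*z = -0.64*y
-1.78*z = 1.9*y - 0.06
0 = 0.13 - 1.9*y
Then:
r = -0.03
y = 0.07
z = -0.04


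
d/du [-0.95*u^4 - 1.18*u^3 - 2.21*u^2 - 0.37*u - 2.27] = -3.8*u^3 - 3.54*u^2 - 4.42*u - 0.37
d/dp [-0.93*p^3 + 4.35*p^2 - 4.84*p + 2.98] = -2.79*p^2 + 8.7*p - 4.84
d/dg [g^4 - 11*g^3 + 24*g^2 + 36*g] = 4*g^3 - 33*g^2 + 48*g + 36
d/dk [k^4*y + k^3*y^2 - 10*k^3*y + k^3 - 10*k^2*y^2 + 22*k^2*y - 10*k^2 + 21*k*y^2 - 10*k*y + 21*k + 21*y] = 4*k^3*y + 3*k^2*y^2 - 30*k^2*y + 3*k^2 - 20*k*y^2 + 44*k*y - 20*k + 21*y^2 - 10*y + 21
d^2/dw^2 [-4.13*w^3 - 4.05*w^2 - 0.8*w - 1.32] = -24.78*w - 8.1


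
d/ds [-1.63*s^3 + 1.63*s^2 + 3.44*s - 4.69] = -4.89*s^2 + 3.26*s + 3.44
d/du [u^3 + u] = 3*u^2 + 1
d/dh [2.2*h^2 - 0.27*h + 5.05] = 4.4*h - 0.27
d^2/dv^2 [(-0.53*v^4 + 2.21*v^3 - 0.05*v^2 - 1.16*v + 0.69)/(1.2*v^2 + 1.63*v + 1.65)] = (-1.5264*v^6 - 6.22007999999999*v^5 - 14.745342*v^4 - 22.960262*v^3 + 24.90327*v^2 + 57.97899*v + 6.901512)/(1.728*v^6 + 7.0416*v^5 + 16.69284*v^4 + 23.695147*v^3 + 22.952655*v^2 + 13.313025*v + 4.492125)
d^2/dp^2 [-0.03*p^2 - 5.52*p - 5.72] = -0.0600000000000000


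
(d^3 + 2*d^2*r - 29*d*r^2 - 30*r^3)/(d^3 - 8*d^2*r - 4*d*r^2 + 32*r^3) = (d^3 + 2*d^2*r - 29*d*r^2 - 30*r^3)/(d^3 - 8*d^2*r - 4*d*r^2 + 32*r^3)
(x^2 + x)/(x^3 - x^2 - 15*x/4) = 4*(x + 1)/(4*x^2 - 4*x - 15)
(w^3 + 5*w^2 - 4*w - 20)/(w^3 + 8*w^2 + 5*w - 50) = (w + 2)/(w + 5)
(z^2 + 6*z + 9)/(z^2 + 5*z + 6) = (z + 3)/(z + 2)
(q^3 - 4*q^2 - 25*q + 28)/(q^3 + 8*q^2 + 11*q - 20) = (q - 7)/(q + 5)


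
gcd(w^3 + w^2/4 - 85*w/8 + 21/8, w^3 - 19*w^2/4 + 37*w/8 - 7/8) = w - 1/4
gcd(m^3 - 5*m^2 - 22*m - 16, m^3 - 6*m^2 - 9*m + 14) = m + 2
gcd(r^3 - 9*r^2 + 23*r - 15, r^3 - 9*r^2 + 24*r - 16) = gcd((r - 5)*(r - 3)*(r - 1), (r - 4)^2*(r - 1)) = r - 1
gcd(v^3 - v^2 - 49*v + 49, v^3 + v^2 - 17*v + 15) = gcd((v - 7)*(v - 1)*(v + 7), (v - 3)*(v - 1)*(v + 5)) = v - 1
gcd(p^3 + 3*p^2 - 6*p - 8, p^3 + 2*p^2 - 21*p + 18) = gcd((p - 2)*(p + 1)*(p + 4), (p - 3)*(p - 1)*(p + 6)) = 1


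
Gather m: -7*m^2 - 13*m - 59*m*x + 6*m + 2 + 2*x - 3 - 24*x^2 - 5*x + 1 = -7*m^2 + m*(-59*x - 7) - 24*x^2 - 3*x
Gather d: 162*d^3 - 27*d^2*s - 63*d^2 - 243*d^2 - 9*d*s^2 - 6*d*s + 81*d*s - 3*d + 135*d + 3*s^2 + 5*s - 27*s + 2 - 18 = 162*d^3 + d^2*(-27*s - 306) + d*(-9*s^2 + 75*s + 132) + 3*s^2 - 22*s - 16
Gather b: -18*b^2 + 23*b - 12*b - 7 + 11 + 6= -18*b^2 + 11*b + 10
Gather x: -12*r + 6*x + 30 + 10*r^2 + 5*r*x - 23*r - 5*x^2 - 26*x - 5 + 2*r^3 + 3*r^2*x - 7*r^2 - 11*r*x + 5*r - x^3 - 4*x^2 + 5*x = 2*r^3 + 3*r^2 - 30*r - x^3 - 9*x^2 + x*(3*r^2 - 6*r - 15) + 25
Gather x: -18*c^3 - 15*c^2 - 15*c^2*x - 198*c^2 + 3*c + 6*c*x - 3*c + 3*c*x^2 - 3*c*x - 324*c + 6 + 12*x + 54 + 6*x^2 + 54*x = -18*c^3 - 213*c^2 - 324*c + x^2*(3*c + 6) + x*(-15*c^2 + 3*c + 66) + 60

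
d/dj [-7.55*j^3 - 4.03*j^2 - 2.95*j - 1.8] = -22.65*j^2 - 8.06*j - 2.95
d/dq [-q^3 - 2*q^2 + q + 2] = -3*q^2 - 4*q + 1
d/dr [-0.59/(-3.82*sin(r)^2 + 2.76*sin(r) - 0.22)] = (1.6284 - 4.5076*sin(r))*cos(r)/(3.82*sin(r)^2 - 2.76*sin(r) + 0.22)^2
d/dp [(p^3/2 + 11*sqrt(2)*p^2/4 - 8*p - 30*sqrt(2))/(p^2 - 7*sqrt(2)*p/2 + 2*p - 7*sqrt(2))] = (-(4*p - 7*sqrt(2) + 4)*(2*p^3 + 11*sqrt(2)*p^2 - 32*p - 120*sqrt(2))/2 + (3*p^2 + 11*sqrt(2)*p - 16)*(2*p^2 - 7*sqrt(2)*p + 4*p - 14*sqrt(2)))/(2*p^2 - 7*sqrt(2)*p + 4*p - 14*sqrt(2))^2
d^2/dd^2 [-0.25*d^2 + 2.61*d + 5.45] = -0.500000000000000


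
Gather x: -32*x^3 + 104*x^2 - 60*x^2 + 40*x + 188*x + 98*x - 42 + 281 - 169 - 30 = -32*x^3 + 44*x^2 + 326*x + 40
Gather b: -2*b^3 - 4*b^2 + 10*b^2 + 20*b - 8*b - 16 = -2*b^3 + 6*b^2 + 12*b - 16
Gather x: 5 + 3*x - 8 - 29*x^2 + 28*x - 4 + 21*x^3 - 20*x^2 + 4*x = 21*x^3 - 49*x^2 + 35*x - 7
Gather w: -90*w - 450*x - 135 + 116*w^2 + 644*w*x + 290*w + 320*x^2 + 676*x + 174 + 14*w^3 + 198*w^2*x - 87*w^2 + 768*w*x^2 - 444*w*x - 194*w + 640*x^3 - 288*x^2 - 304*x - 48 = 14*w^3 + w^2*(198*x + 29) + w*(768*x^2 + 200*x + 6) + 640*x^3 + 32*x^2 - 78*x - 9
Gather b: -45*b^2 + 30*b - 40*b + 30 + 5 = -45*b^2 - 10*b + 35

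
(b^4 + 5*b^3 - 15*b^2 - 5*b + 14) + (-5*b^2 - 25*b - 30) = b^4 + 5*b^3 - 20*b^2 - 30*b - 16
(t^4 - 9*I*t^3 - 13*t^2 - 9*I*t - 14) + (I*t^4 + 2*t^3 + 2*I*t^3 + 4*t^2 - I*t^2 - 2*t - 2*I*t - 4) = t^4 + I*t^4 + 2*t^3 - 7*I*t^3 - 9*t^2 - I*t^2 - 2*t - 11*I*t - 18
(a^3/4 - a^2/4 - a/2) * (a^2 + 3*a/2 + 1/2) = a^5/4 + a^4/8 - 3*a^3/4 - 7*a^2/8 - a/4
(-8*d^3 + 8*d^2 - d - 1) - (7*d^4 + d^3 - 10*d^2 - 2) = -7*d^4 - 9*d^3 + 18*d^2 - d + 1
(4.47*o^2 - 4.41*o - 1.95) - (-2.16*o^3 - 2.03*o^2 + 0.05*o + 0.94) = 2.16*o^3 + 6.5*o^2 - 4.46*o - 2.89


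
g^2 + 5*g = g*(g + 5)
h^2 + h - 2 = (h - 1)*(h + 2)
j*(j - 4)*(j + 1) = j^3 - 3*j^2 - 4*j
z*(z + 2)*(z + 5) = z^3 + 7*z^2 + 10*z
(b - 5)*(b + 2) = b^2 - 3*b - 10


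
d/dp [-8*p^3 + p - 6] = 1 - 24*p^2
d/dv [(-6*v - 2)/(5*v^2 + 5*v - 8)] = 2*(15*v^2 + 10*v + 29)/(25*v^4 + 50*v^3 - 55*v^2 - 80*v + 64)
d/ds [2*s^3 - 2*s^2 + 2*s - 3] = 6*s^2 - 4*s + 2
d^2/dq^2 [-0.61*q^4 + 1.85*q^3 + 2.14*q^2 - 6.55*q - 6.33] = -7.32*q^2 + 11.1*q + 4.28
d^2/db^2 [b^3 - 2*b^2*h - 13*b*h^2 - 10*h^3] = 6*b - 4*h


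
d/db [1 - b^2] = -2*b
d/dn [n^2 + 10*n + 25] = 2*n + 10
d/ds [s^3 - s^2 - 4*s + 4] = 3*s^2 - 2*s - 4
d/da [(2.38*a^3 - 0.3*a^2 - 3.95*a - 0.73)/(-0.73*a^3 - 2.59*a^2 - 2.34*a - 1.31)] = (-6.3832*a^4 - 16.9054*a^3 - 20.4806*a^2 - 2.9954*a + 3.4663)/(0.5329*a^6 + 3.7814*a^5 + 10.1245*a^4 + 14.0338*a^3 + 12.2614*a^2 + 6.1308*a + 1.7161)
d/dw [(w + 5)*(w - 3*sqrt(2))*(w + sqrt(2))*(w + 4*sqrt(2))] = 4*w^3 + 6*sqrt(2)*w^2 + 15*w^2 - 44*w + 20*sqrt(2)*w - 110 - 24*sqrt(2)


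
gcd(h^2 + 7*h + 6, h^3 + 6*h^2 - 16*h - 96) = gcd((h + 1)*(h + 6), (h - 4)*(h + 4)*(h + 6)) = h + 6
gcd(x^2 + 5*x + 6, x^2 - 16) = 1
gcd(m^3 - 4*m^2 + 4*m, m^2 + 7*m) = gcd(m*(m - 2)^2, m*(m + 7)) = m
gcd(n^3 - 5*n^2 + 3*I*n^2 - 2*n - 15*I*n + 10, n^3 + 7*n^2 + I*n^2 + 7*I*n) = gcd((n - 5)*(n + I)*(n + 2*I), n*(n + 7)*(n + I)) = n + I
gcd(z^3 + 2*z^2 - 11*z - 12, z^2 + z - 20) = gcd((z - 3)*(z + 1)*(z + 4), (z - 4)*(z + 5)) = 1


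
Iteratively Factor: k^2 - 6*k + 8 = (k - 4)*(k - 2)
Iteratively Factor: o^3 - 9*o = (o + 3)*(o^2 - 3*o) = o*(o + 3)*(o - 3)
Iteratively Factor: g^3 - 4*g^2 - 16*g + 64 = (g - 4)*(g^2 - 16) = (g - 4)^2*(g + 4)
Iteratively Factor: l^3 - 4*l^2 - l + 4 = (l - 1)*(l^2 - 3*l - 4) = (l - 1)*(l + 1)*(l - 4)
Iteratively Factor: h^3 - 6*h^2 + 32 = (h - 4)*(h^2 - 2*h - 8) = (h - 4)^2*(h + 2)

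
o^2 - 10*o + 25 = (o - 5)^2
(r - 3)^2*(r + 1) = r^3 - 5*r^2 + 3*r + 9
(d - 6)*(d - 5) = d^2 - 11*d + 30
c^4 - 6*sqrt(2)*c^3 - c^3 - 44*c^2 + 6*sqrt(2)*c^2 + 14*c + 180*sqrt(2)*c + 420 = (c - 6)*(c + 5)*(c - 7*sqrt(2))*(c + sqrt(2))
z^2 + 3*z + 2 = (z + 1)*(z + 2)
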